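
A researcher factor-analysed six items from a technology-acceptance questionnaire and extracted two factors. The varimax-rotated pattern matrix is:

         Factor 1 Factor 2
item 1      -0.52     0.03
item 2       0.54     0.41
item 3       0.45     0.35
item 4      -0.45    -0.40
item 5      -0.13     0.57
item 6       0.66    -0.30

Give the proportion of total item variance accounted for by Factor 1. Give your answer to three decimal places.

0.237

SS loadings for Factor 1 = (-0.52)² + 0.54² + 0.45² + (-0.45)² + (-0.13)² + 0.66² = 1.4195
Proportion of variance = 1.4195 / 6 = 0.2366.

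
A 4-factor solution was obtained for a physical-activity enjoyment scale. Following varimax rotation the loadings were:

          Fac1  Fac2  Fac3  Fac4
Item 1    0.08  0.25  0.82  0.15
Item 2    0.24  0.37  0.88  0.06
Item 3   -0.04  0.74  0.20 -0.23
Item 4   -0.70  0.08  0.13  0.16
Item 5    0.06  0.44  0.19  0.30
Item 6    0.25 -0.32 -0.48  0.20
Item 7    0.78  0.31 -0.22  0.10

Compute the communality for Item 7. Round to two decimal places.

h² = 0.78² + 0.31² + (-0.22)² + 0.10² = 0.6084 + 0.0961 + 0.0484 + 0.0100 = 0.7629

0.76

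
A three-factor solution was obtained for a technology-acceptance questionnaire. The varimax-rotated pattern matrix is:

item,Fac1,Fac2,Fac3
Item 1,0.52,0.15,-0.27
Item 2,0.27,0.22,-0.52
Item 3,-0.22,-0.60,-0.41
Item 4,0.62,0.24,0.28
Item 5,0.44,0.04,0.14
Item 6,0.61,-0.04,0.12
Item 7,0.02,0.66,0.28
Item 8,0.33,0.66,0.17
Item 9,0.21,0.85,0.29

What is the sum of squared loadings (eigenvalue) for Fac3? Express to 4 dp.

SS loadings for Fac3 = (-0.27)² + (-0.52)² + (-0.41)² + 0.28² + 0.14² + 0.12² + 0.28² + 0.17² + 0.29² = 0.0729 + 0.2704 + 0.1681 + 0.0784 + 0.0196 + 0.0144 + 0.0784 + 0.0289 + 0.0841 = 0.8152

0.8152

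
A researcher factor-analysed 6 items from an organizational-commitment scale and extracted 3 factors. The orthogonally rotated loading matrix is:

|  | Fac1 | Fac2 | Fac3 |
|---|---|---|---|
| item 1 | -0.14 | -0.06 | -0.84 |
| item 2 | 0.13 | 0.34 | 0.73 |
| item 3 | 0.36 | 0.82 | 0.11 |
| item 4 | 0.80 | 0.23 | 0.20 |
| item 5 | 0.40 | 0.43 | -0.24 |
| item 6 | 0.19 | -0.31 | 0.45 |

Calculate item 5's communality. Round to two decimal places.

h² = 0.40² + 0.43² + (-0.24)² = 0.1600 + 0.1849 + 0.0576 = 0.4025

0.40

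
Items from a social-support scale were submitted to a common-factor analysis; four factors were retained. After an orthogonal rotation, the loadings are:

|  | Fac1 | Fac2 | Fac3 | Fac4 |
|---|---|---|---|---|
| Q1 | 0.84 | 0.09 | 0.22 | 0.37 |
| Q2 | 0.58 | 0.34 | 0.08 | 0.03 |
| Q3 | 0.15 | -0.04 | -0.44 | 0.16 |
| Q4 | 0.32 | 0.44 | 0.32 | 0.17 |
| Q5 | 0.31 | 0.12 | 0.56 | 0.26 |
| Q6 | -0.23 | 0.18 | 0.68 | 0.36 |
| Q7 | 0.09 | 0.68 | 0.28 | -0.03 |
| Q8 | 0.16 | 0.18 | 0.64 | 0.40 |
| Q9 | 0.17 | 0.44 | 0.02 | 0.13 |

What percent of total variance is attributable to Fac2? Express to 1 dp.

SS loadings for Fac2 = 0.09² + 0.34² + (-0.04)² + 0.44² + 0.12² + 0.18² + 0.68² + 0.18² + 0.44² = 1.0541
With 9 standardized items, total variance = 9. Proportion = 1.0541/9 = 0.1171 → 11.71%.

11.7%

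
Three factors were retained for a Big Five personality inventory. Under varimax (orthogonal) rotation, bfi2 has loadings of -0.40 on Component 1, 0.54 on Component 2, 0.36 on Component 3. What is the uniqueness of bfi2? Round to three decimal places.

h² = (-0.40)² + 0.54² + 0.36² = 0.1600 + 0.2916 + 0.1296 = 0.5812
Uniqueness u² = 1 − h² = 1 − 0.5812 = 0.4188

0.419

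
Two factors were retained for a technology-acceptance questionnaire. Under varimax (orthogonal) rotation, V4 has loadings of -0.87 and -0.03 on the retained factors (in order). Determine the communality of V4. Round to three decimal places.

0.758

h² = (-0.87)² + (-0.03)² = 0.7569 + 0.0009 = 0.7578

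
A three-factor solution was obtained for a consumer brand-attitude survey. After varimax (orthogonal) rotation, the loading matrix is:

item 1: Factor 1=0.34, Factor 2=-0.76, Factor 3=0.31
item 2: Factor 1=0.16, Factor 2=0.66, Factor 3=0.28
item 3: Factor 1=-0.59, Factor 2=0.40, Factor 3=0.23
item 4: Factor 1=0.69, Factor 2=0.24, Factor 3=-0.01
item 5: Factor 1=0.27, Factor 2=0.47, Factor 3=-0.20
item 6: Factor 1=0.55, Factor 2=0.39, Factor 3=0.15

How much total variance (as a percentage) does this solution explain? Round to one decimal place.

Communalities: 0.7893, 0.5396, 0.5610, 0.5338, 0.3338, 0.4771; Σh² = 3.2346.
Total variance with 6 standardized items is 6, so the solution explains 3.2346/6 = 0.5391 = 53.91%.

53.9%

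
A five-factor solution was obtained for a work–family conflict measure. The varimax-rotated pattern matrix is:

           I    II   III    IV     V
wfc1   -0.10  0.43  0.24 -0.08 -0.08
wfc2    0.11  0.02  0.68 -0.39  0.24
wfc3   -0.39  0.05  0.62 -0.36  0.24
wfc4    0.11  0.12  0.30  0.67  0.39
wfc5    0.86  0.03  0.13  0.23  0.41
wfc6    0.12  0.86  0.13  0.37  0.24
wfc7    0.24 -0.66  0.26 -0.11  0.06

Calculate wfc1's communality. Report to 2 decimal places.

h² = (-0.10)² + 0.43² + 0.24² + (-0.08)² + (-0.08)² = 0.0100 + 0.1849 + 0.0576 + 0.0064 + 0.0064 = 0.2653

0.27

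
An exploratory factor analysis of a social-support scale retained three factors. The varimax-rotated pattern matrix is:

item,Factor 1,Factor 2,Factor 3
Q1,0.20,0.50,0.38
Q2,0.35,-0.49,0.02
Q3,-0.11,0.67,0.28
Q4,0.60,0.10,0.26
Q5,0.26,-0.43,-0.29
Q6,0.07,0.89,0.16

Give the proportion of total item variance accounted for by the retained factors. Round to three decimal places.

0.489

Communalities: 0.4344, 0.3630, 0.5394, 0.4376, 0.3366, 0.8226; Σh² = 2.9336.
Total variance with 6 standardized items is 6, so the solution explains 2.9336/6 = 0.4889.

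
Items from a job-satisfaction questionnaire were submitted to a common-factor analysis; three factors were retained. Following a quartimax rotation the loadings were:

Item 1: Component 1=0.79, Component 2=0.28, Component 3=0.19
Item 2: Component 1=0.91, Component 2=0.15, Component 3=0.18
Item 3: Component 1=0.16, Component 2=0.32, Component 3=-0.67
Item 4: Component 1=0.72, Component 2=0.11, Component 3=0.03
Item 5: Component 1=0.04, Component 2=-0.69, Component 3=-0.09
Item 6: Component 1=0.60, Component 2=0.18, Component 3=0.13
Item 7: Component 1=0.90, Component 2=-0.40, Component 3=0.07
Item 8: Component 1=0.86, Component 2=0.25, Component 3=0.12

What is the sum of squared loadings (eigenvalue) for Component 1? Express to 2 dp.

3.91

SS loadings for Component 1 = 0.79² + 0.91² + 0.16² + 0.72² + 0.04² + 0.60² + 0.90² + 0.86² = 0.6241 + 0.8281 + 0.0256 + 0.5184 + 0.0016 + 0.3600 + 0.8100 + 0.7396 = 3.9074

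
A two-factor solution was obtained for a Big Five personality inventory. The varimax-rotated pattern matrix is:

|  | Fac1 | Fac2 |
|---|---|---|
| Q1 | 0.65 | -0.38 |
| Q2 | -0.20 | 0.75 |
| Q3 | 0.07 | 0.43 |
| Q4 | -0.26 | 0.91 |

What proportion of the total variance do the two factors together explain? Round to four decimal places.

0.5637

SS loadings by factor: 0.5350, 1.7199; total = 2.2549.
Total variance with 4 standardized items is 4, so the solution explains 2.2549/4 = 0.5637.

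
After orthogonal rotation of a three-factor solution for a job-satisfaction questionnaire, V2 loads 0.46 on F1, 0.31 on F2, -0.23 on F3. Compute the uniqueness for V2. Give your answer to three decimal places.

0.639

h² = 0.46² + 0.31² + (-0.23)² = 0.2116 + 0.0961 + 0.0529 = 0.3606
Uniqueness u² = 1 − h² = 1 − 0.3606 = 0.6394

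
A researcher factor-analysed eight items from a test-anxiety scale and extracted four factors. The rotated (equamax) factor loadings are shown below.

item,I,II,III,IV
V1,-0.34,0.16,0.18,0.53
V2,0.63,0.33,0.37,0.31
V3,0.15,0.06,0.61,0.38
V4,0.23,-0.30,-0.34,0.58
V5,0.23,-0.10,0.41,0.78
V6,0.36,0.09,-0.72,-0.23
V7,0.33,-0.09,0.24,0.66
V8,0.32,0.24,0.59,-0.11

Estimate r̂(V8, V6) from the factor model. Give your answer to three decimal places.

-0.263

r̂ = Σ λ_i·λ_j across factors = (0.32)(0.36) + (0.24)(0.09) + (0.59)(-0.72) + (-0.11)(-0.23)
  = +0.1152 +0.0216 -0.4248 +0.0253 = -0.2627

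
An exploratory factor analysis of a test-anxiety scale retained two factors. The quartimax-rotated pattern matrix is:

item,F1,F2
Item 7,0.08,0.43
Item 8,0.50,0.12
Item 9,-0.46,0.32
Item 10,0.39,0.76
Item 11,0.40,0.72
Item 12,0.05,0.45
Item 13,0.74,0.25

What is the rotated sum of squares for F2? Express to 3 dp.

SS loadings for F2 = 0.43² + 0.12² + 0.32² + 0.76² + 0.72² + 0.45² + 0.25² = 0.1849 + 0.0144 + 0.1024 + 0.5776 + 0.5184 + 0.2025 + 0.0625 = 1.6627

1.663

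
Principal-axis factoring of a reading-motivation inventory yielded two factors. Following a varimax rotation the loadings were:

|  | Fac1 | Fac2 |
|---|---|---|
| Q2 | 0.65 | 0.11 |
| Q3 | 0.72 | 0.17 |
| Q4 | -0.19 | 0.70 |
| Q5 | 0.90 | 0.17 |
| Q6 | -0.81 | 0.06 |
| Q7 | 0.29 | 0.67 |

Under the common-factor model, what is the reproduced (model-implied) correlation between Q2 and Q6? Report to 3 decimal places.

-0.520

r̂ = Σ λ_i·λ_j across factors = (0.65)(-0.81) + (0.11)(0.06)
  = -0.5265 +0.0066 = -0.5199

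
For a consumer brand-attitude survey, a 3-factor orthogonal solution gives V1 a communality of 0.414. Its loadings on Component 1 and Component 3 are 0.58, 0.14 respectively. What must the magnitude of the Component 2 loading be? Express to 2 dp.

Under orthogonal rotation h² = Σλ², so λ_Component 2² = h² − (0.3560) = 0.414 − 0.3560 = 0.0580.
|λ| = √0.0580 = 0.2408.

0.24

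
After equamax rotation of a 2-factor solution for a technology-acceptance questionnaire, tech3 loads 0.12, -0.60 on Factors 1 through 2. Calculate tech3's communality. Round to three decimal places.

0.374

h² = 0.12² + (-0.60)² = 0.0144 + 0.3600 = 0.3744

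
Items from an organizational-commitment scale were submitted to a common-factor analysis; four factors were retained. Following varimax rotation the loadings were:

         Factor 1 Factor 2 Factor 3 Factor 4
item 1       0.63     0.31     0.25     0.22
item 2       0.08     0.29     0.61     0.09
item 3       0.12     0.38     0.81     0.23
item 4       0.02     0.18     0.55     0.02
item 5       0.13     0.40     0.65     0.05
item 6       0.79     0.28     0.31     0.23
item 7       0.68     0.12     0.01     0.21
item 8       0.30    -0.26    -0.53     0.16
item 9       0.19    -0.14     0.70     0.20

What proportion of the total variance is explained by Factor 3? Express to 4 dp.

0.2981

SS loadings for Factor 3 = 0.25² + 0.61² + 0.81² + 0.55² + 0.65² + 0.31² + 0.01² + (-0.53)² + 0.70² = 2.6828
Proportion of variance = 2.6828 / 9 = 0.2981.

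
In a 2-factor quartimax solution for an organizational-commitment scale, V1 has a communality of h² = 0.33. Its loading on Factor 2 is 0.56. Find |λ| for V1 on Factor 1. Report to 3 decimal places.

0.128

Under orthogonal rotation h² = Σλ², so λ_Factor 1² = h² − (0.3136) = 0.33 − 0.3136 = 0.0164.
|λ| = √0.0164 = 0.1281.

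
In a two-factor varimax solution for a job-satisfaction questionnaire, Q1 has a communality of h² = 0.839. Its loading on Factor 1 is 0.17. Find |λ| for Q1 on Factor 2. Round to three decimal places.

Under orthogonal rotation h² = Σλ², so λ_Factor 2² = h² − (0.0289) = 0.839 − 0.0289 = 0.8101.
|λ| = √0.8101 = 0.9001.

0.900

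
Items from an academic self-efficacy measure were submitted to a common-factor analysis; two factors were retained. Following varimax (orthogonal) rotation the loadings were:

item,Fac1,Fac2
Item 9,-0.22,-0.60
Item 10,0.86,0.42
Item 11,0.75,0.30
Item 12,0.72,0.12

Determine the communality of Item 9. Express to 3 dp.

h² = (-0.22)² + (-0.60)² = 0.0484 + 0.3600 = 0.4084

0.408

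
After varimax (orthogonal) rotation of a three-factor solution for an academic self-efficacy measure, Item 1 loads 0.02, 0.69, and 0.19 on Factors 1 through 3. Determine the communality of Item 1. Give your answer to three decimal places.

0.513

h² = 0.02² + 0.69² + 0.19² = 0.0004 + 0.4761 + 0.0361 = 0.5126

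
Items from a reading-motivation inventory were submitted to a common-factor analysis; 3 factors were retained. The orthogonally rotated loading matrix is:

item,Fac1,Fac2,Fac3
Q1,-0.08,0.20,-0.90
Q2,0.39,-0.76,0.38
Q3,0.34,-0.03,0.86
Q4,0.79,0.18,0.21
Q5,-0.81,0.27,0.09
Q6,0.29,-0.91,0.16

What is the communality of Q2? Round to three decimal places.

h² = 0.39² + (-0.76)² + 0.38² = 0.1521 + 0.5776 + 0.1444 = 0.8741

0.874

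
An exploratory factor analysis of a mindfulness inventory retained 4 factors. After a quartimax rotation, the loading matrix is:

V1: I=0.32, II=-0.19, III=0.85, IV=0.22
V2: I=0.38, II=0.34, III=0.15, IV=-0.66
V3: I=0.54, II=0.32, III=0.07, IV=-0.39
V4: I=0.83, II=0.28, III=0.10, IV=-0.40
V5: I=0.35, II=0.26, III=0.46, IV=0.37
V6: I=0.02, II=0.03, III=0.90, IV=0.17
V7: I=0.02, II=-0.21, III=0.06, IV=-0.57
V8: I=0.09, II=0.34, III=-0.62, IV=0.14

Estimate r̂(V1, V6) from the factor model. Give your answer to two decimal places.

r̂ = Σ λ_i·λ_j across factors = (0.32)(0.02) + (-0.19)(0.03) + (0.85)(0.90) + (0.22)(0.17)
  = +0.0064 -0.0057 +0.7650 +0.0374 = 0.8031

0.80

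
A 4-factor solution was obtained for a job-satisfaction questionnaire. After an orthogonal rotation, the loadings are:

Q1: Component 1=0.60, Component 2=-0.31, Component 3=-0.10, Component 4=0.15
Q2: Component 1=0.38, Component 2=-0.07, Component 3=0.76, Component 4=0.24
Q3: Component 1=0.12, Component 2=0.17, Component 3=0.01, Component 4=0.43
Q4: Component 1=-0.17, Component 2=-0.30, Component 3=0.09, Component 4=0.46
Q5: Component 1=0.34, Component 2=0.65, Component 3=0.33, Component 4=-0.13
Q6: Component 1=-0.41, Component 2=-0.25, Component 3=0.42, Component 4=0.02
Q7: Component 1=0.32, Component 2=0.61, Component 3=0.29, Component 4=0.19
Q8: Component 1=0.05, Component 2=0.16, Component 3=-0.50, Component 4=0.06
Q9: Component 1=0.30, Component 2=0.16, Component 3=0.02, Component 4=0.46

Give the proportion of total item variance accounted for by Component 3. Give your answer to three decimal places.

0.135

SS loadings for Component 3 = (-0.10)² + 0.76² + 0.01² + 0.09² + 0.33² + 0.42² + 0.29² + (-0.50)² + 0.02² = 1.2156
Proportion of variance = 1.2156 / 9 = 0.1351.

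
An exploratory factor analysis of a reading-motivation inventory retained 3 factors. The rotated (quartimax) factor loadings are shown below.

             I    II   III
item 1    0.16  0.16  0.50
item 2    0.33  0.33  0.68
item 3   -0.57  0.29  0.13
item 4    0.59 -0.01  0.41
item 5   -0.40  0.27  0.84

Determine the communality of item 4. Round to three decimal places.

h² = 0.59² + (-0.01)² + 0.41² = 0.3481 + 0.0001 + 0.1681 = 0.5163

0.516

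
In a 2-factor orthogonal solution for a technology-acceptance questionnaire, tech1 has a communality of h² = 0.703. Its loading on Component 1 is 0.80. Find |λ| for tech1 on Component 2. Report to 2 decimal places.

0.25

Under orthogonal rotation h² = Σλ², so λ_Component 2² = h² − (0.6400) = 0.703 − 0.6400 = 0.0630.
|λ| = √0.0630 = 0.2510.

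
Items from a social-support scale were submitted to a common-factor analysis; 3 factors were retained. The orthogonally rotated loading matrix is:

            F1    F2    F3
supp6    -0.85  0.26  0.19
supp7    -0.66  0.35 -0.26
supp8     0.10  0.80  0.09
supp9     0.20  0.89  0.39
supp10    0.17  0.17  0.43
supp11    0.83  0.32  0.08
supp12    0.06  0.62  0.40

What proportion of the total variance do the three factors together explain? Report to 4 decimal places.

0.6689

SS loadings by factor: 1.9295, 2.1379, 0.6152; total = 4.6826.
Total variance with 7 standardized items is 7, so the solution explains 4.6826/7 = 0.6689.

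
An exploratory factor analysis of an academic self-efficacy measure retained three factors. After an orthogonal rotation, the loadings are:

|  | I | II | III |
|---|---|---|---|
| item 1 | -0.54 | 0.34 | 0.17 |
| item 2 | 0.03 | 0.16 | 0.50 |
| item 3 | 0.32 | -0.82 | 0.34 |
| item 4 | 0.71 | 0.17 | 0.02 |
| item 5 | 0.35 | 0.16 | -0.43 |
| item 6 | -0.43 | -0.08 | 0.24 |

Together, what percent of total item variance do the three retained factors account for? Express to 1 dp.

Communalities: 0.4361, 0.2765, 0.8904, 0.5334, 0.3330, 0.2489; Σh² = 2.7183.
Total variance with 6 standardized items is 6, so the solution explains 2.7183/6 = 0.4530 = 45.30%.

45.3%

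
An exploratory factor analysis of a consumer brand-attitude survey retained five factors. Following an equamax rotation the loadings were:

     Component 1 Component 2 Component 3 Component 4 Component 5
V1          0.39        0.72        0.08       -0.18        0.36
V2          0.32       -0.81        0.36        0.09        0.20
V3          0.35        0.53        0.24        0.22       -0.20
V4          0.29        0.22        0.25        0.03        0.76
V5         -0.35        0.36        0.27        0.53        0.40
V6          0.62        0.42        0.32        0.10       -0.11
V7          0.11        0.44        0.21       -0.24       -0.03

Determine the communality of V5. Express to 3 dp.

h² = (-0.35)² + 0.36² + 0.27² + 0.53² + 0.40² = 0.1225 + 0.1296 + 0.0729 + 0.2809 + 0.1600 = 0.7659

0.766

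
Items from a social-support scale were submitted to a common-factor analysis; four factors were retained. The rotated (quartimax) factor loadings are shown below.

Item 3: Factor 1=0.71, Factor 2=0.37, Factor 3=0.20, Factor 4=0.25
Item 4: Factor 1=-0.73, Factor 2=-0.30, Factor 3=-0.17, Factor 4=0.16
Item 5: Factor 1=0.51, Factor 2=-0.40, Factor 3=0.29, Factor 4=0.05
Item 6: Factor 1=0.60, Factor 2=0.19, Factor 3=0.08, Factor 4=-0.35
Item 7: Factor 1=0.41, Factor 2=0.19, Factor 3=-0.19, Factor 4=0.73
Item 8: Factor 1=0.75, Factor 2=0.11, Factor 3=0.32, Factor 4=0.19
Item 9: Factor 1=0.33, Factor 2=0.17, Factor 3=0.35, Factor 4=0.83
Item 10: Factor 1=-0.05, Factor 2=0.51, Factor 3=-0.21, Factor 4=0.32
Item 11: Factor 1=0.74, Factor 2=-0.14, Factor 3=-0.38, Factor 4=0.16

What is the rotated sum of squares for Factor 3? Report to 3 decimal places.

SS loadings for Factor 3 = 0.20² + (-0.17)² + 0.29² + 0.08² + (-0.19)² + 0.32² + 0.35² + (-0.21)² + (-0.38)² = 0.0400 + 0.0289 + 0.0841 + 0.0064 + 0.0361 + 0.1024 + 0.1225 + 0.0441 + 0.1444 = 0.6089

0.609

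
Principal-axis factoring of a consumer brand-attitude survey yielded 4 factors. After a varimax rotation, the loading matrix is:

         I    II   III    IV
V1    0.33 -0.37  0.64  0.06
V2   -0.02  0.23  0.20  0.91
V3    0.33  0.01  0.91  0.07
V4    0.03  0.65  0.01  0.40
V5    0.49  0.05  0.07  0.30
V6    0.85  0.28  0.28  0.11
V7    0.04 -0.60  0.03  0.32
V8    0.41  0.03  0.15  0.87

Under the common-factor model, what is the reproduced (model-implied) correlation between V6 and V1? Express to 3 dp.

0.363

r̂ = Σ λ_i·λ_j across factors = (0.85)(0.33) + (0.28)(-0.37) + (0.28)(0.64) + (0.11)(0.06)
  = +0.2805 -0.1036 +0.1792 +0.0066 = 0.3627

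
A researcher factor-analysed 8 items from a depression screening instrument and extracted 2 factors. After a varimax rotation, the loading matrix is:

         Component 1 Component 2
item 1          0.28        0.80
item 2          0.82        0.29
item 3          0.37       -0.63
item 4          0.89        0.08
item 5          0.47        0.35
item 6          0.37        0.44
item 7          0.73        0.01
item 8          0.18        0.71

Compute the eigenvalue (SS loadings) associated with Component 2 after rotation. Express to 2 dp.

SS loadings for Component 2 = 0.80² + 0.29² + (-0.63)² + 0.08² + 0.35² + 0.44² + 0.01² + 0.71² = 0.6400 + 0.0841 + 0.3969 + 0.0064 + 0.1225 + 0.1936 + 0.0001 + 0.5041 = 1.9477

1.95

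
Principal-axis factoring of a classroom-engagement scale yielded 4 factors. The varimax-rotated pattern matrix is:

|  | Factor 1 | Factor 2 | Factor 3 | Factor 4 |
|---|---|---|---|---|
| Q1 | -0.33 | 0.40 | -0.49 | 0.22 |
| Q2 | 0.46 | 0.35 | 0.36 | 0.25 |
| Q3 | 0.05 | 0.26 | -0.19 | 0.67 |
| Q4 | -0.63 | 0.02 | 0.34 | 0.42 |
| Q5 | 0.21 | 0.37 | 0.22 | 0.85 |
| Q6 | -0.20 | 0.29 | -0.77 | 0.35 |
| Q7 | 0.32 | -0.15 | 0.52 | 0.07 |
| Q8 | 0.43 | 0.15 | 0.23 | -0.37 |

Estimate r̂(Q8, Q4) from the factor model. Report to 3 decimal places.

-0.345

r̂ = Σ λ_i·λ_j across factors = (0.43)(-0.63) + (0.15)(0.02) + (0.23)(0.34) + (-0.37)(0.42)
  = -0.2709 +0.0030 +0.0782 -0.1554 = -0.3451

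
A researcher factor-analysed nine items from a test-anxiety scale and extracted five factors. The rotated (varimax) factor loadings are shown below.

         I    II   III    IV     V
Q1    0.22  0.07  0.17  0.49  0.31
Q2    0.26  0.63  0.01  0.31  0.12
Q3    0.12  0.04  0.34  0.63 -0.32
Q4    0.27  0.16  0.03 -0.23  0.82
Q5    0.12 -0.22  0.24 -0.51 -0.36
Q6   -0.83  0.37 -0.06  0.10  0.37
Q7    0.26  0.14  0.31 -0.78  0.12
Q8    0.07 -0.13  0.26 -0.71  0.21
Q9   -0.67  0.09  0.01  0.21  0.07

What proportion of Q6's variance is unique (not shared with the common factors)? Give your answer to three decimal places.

0.024

h² = (-0.83)² + 0.37² + (-0.06)² + 0.10² + 0.37² = 0.6889 + 0.1369 + 0.0036 + 0.0100 + 0.1369 = 0.9763
Uniqueness u² = 1 − h² = 1 − 0.9763 = 0.0237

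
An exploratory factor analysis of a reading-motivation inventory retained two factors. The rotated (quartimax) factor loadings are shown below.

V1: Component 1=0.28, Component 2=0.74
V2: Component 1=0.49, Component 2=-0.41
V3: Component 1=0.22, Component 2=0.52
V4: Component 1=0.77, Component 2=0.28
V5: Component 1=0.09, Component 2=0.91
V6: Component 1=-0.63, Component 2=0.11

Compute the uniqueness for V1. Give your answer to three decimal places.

0.374

h² = 0.28² + 0.74² = 0.0784 + 0.5476 = 0.6260
Uniqueness u² = 1 − h² = 1 − 0.6260 = 0.3740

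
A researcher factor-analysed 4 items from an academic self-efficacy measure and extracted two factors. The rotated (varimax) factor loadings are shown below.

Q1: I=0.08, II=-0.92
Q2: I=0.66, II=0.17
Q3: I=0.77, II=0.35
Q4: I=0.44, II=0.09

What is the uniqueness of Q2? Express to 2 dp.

0.54

h² = 0.66² + 0.17² = 0.4356 + 0.0289 = 0.4645
Uniqueness u² = 1 − h² = 1 − 0.4645 = 0.5355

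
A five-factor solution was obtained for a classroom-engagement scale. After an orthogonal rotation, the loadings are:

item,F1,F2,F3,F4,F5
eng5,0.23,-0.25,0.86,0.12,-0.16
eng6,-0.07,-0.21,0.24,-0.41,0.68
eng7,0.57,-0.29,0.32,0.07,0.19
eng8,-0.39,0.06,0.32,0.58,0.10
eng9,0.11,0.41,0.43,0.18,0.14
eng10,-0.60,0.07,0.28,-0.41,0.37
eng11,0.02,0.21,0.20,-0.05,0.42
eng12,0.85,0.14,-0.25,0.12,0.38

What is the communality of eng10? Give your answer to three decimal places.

h² = (-0.60)² + 0.07² + 0.28² + (-0.41)² + 0.37² = 0.3600 + 0.0049 + 0.0784 + 0.1681 + 0.1369 = 0.7483

0.748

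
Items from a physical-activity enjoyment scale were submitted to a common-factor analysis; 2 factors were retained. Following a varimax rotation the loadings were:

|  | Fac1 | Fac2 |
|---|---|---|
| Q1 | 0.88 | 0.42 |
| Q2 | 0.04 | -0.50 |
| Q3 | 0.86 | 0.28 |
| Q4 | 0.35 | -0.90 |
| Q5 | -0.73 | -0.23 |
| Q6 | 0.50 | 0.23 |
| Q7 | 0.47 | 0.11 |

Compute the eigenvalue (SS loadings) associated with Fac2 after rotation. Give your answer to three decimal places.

SS loadings for Fac2 = 0.42² + (-0.50)² + 0.28² + (-0.90)² + (-0.23)² + 0.23² + 0.11² = 0.1764 + 0.2500 + 0.0784 + 0.8100 + 0.0529 + 0.0529 + 0.0121 = 1.4327

1.433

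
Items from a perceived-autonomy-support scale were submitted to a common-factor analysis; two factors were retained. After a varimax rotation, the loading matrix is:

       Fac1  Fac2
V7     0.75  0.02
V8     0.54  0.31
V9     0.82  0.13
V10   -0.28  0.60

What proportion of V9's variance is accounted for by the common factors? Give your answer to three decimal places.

0.689

h² = 0.82² + 0.13² = 0.6724 + 0.0169 = 0.6893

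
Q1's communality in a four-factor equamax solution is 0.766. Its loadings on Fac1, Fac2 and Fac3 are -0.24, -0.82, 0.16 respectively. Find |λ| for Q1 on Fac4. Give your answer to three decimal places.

0.102

Under orthogonal rotation h² = Σλ², so λ_Fac4² = h² − (0.7556) = 0.766 − 0.7556 = 0.0104.
|λ| = √0.0104 = 0.1020.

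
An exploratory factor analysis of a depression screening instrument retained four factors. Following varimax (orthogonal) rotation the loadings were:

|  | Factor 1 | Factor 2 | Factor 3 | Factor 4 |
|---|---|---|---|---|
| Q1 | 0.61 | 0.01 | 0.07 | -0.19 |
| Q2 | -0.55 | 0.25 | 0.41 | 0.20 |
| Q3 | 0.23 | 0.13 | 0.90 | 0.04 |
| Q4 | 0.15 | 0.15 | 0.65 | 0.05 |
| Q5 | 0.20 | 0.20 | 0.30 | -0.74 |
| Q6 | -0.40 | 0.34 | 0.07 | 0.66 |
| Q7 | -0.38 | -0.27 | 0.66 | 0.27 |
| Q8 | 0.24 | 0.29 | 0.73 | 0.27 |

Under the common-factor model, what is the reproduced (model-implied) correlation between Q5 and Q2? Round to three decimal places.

-0.085

r̂ = Σ λ_i·λ_j across factors = (0.20)(-0.55) + (0.20)(0.25) + (0.30)(0.41) + (-0.74)(0.20)
  = -0.1100 +0.0500 +0.1230 -0.1480 = -0.0850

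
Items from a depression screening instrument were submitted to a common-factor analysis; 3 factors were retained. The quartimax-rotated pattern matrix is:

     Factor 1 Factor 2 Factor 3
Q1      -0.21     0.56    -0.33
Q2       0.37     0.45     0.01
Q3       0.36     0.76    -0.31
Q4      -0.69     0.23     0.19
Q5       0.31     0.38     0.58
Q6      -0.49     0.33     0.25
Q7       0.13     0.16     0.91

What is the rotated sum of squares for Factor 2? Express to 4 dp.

SS loadings for Factor 2 = 0.56² + 0.45² + 0.76² + 0.23² + 0.38² + 0.33² + 0.16² = 0.3136 + 0.2025 + 0.5776 + 0.0529 + 0.1444 + 0.1089 + 0.0256 = 1.4255

1.4255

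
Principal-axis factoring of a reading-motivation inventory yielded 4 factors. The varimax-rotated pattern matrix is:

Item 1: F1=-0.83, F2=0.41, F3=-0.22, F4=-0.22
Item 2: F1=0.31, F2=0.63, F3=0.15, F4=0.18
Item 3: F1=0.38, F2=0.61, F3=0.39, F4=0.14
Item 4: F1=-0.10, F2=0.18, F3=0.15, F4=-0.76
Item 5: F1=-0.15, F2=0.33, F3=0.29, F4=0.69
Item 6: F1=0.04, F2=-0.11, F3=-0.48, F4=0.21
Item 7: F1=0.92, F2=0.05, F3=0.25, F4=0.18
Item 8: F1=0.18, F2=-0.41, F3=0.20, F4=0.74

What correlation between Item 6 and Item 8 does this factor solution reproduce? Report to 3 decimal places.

0.112

r̂ = Σ λ_i·λ_j across factors = (0.04)(0.18) + (-0.11)(-0.41) + (-0.48)(0.20) + (0.21)(0.74)
  = +0.0072 +0.0451 -0.0960 +0.1554 = 0.1117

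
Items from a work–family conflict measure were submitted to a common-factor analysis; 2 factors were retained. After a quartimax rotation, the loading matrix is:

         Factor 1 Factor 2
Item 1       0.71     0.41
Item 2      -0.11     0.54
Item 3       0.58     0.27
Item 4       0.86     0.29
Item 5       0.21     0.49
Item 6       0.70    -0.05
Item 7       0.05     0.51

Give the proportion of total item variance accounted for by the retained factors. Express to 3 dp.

0.464

Communalities: 0.6722, 0.3037, 0.4093, 0.8237, 0.2842, 0.4925, 0.2626; Σh² = 3.2482.
Total variance with 7 standardized items is 7, so the solution explains 3.2482/7 = 0.4640.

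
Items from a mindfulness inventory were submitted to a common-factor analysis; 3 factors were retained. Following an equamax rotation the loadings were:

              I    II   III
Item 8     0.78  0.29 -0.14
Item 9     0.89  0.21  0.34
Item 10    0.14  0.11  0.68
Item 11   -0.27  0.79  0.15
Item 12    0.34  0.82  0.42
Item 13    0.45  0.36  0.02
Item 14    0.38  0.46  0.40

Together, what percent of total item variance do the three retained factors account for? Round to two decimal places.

67.01%

Communalities: 0.7121, 0.9518, 0.4941, 0.7195, 0.9644, 0.3325, 0.5160; Σh² = 4.6904.
Total variance with 7 standardized items is 7, so the solution explains 4.6904/7 = 0.6701 = 67.01%.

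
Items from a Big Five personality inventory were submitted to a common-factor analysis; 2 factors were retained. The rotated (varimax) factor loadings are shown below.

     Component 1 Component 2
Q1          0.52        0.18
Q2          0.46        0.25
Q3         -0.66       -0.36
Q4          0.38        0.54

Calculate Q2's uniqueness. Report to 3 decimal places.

0.726

h² = 0.46² + 0.25² = 0.2116 + 0.0625 = 0.2741
Uniqueness u² = 1 − h² = 1 − 0.2741 = 0.7259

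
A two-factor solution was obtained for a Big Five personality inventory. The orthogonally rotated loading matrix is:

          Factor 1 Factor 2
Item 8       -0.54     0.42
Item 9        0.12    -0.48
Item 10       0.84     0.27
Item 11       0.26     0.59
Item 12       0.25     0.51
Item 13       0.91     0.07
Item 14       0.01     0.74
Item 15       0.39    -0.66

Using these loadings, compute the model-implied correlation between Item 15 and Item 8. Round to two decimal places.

-0.49

r̂ = Σ λ_i·λ_j across factors = (0.39)(-0.54) + (-0.66)(0.42)
  = -0.2106 -0.2772 = -0.4878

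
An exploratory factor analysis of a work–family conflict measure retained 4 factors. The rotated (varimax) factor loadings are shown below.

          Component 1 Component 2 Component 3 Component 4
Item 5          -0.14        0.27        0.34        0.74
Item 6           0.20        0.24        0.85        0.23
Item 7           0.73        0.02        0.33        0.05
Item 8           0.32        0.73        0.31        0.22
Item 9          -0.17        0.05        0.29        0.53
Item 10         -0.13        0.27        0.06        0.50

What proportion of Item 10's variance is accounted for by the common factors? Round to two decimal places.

h² = (-0.13)² + 0.27² + 0.06² + 0.50² = 0.0169 + 0.0729 + 0.0036 + 0.2500 = 0.3434

0.34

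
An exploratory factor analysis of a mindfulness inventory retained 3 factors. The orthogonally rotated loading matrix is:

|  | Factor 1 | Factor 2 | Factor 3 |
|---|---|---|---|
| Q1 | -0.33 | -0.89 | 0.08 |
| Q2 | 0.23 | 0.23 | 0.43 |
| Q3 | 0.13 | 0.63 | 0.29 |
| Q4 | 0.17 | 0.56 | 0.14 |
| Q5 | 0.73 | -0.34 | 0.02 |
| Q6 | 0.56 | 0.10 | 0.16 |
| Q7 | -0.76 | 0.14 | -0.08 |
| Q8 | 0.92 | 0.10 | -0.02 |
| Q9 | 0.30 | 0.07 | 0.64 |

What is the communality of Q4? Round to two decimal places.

h² = 0.17² + 0.56² + 0.14² = 0.0289 + 0.3136 + 0.0196 = 0.3621

0.36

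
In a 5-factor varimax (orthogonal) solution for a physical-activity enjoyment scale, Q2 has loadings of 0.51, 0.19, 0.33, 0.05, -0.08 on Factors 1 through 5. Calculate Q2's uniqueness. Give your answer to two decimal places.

0.59

h² = 0.51² + 0.19² + 0.33² + 0.05² + (-0.08)² = 0.2601 + 0.0361 + 0.1089 + 0.0025 + 0.0064 = 0.4140
Uniqueness u² = 1 − h² = 1 − 0.4140 = 0.5860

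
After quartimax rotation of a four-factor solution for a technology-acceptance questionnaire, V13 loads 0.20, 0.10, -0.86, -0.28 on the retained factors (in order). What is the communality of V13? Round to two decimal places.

0.87

h² = 0.20² + 0.10² + (-0.86)² + (-0.28)² = 0.0400 + 0.0100 + 0.7396 + 0.0784 = 0.8680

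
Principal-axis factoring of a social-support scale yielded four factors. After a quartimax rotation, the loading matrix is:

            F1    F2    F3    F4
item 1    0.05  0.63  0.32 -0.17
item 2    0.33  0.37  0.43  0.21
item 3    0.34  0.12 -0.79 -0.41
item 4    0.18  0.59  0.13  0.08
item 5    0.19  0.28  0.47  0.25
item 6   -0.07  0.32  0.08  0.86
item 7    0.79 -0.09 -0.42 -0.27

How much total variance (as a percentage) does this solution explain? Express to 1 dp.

Communalities: 0.5307, 0.4748, 0.9222, 0.4038, 0.3979, 0.8533, 0.8815; Σh² = 4.4642.
Total variance with 7 standardized items is 7, so the solution explains 4.4642/7 = 0.6377 = 63.77%.

63.8%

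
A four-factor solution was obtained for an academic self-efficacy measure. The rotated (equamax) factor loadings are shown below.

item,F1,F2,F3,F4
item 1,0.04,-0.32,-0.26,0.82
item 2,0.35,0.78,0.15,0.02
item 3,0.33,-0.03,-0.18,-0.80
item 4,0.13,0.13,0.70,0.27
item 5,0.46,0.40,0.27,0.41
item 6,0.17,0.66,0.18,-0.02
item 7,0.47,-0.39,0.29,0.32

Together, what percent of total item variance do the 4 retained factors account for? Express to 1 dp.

SS loadings by factor: 0.7113, 1.4763, 0.8019, 1.6566; total = 4.6461.
Total variance with 7 standardized items is 7, so the solution explains 4.6461/7 = 0.6637 = 66.37%.

66.4%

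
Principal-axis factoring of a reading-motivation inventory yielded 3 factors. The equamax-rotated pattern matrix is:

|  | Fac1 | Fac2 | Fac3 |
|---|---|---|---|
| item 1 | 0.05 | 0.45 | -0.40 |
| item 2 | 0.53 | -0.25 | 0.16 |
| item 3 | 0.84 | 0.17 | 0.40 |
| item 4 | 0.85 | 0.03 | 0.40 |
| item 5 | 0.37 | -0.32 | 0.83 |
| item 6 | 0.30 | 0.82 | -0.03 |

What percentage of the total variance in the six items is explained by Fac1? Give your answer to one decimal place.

32.3%

SS loadings for Fac1 = 0.05² + 0.53² + 0.84² + 0.85² + 0.37² + 0.30² = 1.9384
With 6 standardized items, total variance = 6. Proportion = 1.9384/6 = 0.3231 → 32.31%.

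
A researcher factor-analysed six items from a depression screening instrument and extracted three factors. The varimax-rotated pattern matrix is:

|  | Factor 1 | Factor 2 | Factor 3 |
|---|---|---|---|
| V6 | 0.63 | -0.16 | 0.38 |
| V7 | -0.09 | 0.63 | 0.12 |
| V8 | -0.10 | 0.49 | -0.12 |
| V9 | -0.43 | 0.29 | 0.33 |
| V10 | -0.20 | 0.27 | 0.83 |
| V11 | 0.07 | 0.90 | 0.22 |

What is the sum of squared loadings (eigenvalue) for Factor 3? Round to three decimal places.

1.019

SS loadings for Factor 3 = 0.38² + 0.12² + (-0.12)² + 0.33² + 0.83² + 0.22² = 0.1444 + 0.0144 + 0.0144 + 0.1089 + 0.6889 + 0.0484 = 1.0194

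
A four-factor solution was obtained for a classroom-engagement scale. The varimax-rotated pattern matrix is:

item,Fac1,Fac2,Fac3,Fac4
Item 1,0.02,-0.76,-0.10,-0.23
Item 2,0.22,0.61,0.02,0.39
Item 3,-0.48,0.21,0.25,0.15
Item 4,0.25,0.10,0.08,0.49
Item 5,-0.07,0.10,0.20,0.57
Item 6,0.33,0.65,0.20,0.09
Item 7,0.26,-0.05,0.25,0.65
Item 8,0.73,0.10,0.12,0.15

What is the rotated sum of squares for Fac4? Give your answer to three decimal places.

SS loadings for Fac4 = (-0.23)² + 0.39² + 0.15² + 0.49² + 0.57² + 0.09² + 0.65² + 0.15² = 0.0529 + 0.1521 + 0.0225 + 0.2401 + 0.3249 + 0.0081 + 0.4225 + 0.0225 = 1.2456

1.246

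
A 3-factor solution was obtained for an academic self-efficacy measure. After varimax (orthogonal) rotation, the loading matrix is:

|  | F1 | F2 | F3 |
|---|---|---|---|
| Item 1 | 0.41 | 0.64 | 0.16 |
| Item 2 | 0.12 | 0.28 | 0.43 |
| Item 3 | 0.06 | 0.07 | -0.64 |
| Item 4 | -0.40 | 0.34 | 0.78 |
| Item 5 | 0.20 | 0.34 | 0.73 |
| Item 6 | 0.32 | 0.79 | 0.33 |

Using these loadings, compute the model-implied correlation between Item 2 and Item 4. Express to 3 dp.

0.383

r̂ = Σ λ_i·λ_j across factors = (0.12)(-0.40) + (0.28)(0.34) + (0.43)(0.78)
  = -0.0480 +0.0952 +0.3354 = 0.3826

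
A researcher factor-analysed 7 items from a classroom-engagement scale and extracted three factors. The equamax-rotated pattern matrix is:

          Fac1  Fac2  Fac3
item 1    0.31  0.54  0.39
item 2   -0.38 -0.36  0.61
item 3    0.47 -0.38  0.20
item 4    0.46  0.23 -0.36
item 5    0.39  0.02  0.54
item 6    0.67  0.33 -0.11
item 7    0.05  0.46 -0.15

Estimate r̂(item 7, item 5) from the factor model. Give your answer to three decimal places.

r̂ = Σ λ_i·λ_j across factors = (0.05)(0.39) + (0.46)(0.02) + (-0.15)(0.54)
  = +0.0195 +0.0092 -0.0810 = -0.0523

-0.052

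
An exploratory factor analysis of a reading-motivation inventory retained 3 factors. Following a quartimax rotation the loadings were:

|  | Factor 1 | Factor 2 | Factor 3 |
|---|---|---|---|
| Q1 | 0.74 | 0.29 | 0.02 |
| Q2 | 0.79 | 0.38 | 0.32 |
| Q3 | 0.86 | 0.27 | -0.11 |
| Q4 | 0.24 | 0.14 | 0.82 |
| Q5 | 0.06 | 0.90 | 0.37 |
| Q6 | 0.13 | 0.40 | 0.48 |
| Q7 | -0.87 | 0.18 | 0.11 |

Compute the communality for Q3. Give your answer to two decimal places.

0.82

h² = 0.86² + 0.27² + (-0.11)² = 0.7396 + 0.0729 + 0.0121 = 0.8246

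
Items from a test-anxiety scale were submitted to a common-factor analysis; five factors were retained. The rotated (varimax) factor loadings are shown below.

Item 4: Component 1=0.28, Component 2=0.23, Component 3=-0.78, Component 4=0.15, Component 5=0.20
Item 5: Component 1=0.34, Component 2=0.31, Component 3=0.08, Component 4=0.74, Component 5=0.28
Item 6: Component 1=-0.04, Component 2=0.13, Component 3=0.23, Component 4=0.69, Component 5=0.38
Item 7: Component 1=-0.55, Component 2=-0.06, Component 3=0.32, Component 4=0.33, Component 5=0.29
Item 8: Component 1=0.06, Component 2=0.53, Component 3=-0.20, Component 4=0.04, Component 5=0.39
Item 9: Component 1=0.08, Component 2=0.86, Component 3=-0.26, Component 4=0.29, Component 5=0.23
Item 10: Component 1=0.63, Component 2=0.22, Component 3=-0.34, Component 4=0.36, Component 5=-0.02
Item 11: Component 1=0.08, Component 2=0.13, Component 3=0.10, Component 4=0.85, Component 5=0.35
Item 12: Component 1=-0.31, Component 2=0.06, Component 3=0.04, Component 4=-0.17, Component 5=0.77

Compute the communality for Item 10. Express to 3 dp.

0.691

h² = 0.63² + 0.22² + (-0.34)² + 0.36² + (-0.02)² = 0.3969 + 0.0484 + 0.1156 + 0.1296 + 0.0004 = 0.6909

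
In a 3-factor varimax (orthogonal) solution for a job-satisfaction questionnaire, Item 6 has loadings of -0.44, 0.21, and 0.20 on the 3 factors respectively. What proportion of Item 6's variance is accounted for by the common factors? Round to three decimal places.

0.278

h² = (-0.44)² + 0.21² + 0.20² = 0.1936 + 0.0441 + 0.0400 = 0.2777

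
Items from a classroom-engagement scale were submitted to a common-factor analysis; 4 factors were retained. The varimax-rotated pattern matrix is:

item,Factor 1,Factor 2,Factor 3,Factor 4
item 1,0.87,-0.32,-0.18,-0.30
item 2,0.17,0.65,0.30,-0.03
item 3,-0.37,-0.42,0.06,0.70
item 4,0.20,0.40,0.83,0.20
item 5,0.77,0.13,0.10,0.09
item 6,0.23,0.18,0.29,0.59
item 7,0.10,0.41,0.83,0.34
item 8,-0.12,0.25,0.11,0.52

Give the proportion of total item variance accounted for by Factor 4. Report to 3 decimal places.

SS loadings for Factor 4 = (-0.30)² + (-0.03)² + 0.70² + 0.20² + 0.09² + 0.59² + 0.34² + 0.52² = 1.3631
Proportion of variance = 1.3631 / 8 = 0.1704.

0.170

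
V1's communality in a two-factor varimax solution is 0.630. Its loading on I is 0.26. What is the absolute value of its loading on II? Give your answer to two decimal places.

Under orthogonal rotation h² = Σλ², so λ_II² = h² − (0.0676) = 0.630 − 0.0676 = 0.5624.
|λ| = √0.5624 = 0.7499.

0.75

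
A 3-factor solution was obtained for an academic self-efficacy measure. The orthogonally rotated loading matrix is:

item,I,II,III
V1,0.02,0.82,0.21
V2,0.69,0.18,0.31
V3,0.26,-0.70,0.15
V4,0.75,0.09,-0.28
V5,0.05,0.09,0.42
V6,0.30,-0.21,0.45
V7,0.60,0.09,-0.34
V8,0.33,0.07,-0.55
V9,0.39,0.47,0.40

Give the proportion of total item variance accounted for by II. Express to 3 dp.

0.165

SS loadings for II = 0.82² + 0.18² + (-0.70)² + 0.09² + 0.09² + (-0.21)² + 0.09² + 0.07² + 0.47² = 1.4890
Proportion of variance = 1.4890 / 9 = 0.1654.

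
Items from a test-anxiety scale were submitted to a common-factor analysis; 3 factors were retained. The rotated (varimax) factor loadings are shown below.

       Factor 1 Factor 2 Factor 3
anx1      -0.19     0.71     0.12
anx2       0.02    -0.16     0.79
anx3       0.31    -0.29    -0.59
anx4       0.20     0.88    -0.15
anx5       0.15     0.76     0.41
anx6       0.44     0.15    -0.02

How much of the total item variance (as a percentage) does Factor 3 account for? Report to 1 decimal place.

SS loadings for Factor 3 = 0.12² + 0.79² + (-0.59)² + (-0.15)² + 0.41² + (-0.02)² = 1.1776
With 6 standardized items, total variance = 6. Proportion = 1.1776/6 = 0.1963 → 19.63%.

19.6%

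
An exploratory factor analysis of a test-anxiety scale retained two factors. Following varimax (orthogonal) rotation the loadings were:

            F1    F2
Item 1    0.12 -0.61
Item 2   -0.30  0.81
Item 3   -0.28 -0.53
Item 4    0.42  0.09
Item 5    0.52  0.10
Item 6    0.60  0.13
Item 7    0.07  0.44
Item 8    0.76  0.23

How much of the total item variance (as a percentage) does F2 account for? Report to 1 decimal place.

19.9%

SS loadings for F2 = (-0.61)² + 0.81² + (-0.53)² + 0.09² + 0.10² + 0.13² + 0.44² + 0.23² = 1.5906
With 8 standardized items, total variance = 8. Proportion = 1.5906/8 = 0.1988 → 19.88%.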